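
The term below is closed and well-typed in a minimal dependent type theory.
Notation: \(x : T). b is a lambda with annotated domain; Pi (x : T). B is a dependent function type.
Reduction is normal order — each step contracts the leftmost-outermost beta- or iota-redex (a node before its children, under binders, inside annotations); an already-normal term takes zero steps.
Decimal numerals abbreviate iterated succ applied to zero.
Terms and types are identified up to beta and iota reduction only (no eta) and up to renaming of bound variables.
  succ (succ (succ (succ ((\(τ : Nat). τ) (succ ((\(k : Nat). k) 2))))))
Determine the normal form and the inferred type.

reduced normal form:
  7
the term's type:
  Nat


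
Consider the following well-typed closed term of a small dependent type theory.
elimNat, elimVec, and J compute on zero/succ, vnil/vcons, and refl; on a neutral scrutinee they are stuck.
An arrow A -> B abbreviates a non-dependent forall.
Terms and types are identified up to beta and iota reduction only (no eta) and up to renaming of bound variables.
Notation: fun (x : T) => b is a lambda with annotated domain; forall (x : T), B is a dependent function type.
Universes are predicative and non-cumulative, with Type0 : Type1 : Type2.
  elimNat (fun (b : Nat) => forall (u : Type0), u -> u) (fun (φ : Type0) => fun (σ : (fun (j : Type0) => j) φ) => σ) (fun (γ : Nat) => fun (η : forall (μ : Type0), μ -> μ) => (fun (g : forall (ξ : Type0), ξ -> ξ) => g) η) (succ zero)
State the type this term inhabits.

inferred type:
  forall (b : Type0), b -> b


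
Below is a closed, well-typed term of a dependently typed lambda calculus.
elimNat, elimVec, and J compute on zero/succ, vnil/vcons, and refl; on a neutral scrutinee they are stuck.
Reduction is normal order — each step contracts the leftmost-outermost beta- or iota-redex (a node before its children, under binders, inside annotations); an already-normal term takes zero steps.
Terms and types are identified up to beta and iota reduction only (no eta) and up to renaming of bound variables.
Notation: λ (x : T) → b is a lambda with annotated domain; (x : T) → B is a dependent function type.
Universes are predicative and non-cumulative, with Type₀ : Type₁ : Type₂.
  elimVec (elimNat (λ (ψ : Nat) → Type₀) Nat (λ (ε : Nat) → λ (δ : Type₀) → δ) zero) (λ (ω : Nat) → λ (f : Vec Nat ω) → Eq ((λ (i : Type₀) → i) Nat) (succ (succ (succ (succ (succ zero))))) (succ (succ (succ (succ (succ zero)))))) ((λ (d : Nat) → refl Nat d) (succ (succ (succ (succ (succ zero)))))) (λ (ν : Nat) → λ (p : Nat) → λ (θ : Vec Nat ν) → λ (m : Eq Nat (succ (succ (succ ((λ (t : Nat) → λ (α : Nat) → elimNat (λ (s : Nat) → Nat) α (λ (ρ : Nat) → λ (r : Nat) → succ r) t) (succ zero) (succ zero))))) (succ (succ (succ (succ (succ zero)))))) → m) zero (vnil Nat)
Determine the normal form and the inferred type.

resulting normal form:
  refl Nat (succ (succ (succ (succ (succ zero)))))
type:
  Eq Nat (succ (succ (succ (succ (succ zero))))) (succ (succ (succ (succ (succ zero)))))
observation: normalization takes exactly 2 steps under the normal-order strategy.


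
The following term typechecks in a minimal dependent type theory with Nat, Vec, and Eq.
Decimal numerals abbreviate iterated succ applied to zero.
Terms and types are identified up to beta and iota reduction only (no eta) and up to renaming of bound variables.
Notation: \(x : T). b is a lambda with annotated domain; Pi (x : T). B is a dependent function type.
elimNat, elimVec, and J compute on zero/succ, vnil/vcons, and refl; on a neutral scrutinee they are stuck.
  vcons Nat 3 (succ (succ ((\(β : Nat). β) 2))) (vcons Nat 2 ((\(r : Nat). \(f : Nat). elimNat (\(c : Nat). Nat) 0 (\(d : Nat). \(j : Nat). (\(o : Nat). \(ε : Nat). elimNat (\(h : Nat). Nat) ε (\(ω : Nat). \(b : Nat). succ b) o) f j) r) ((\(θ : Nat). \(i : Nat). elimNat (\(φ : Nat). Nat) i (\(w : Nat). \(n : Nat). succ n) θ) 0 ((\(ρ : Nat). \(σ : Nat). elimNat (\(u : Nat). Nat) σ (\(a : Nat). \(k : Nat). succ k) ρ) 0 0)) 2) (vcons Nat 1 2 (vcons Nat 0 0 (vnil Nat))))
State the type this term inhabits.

inferred type:
  Vec Nat 4


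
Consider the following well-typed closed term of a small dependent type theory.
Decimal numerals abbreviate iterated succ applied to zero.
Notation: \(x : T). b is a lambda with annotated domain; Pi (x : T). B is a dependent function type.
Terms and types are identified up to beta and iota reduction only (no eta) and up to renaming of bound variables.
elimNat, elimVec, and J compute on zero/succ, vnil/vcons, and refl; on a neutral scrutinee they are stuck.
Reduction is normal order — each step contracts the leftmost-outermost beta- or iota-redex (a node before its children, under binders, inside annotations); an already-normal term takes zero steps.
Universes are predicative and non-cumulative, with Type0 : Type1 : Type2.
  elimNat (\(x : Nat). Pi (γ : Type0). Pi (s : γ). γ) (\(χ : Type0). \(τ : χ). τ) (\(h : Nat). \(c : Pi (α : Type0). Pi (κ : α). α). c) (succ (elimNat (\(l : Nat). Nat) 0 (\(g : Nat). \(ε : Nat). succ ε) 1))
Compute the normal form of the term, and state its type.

normal form:
  \(x : Type0). \(γ : x). γ
inferred type:
  Pi (x : Type0). Pi (γ : x). x
observation: the leftmost-outermost redex is an elimNat iota-redex, and normalization takes 11 steps.


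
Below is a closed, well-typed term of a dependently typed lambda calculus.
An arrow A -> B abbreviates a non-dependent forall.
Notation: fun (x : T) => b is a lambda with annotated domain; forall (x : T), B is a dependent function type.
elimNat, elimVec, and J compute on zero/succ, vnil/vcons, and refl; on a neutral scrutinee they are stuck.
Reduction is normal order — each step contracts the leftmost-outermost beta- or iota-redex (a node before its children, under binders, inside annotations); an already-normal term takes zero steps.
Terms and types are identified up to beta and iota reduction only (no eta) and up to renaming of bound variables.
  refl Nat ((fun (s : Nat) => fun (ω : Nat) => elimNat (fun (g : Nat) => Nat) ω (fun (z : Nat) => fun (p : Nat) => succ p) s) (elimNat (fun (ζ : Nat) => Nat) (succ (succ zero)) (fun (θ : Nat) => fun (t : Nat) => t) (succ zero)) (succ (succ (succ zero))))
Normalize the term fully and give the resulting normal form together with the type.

resulting normal form:
  refl Nat (succ (succ (succ (succ (succ zero)))))
inferred type:
  Eq Nat (succ (succ (succ (succ (succ zero))))) (succ (succ (succ (succ (succ zero)))))


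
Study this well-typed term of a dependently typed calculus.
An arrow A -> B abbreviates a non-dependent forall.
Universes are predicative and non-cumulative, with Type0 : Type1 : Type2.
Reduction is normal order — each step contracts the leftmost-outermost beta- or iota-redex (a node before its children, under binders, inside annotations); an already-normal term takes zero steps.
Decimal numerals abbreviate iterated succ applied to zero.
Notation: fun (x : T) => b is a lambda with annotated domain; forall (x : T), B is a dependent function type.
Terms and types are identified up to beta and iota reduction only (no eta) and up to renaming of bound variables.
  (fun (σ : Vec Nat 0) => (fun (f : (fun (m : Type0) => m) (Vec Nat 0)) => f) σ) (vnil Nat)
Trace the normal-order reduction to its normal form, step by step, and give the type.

normal-order reduction:
  (fun (σ : Vec Nat 0) => (fun (f : (fun (m : Type0) => m) (Vec Nat 0)) => f) σ) (vnil Nat)
  ~> (fun (σ : (fun (f : Type0) => f) (Vec Nat 0)) => σ) (vnil Nat)
  ~> vnil Nat
type:
  Vec Nat 0


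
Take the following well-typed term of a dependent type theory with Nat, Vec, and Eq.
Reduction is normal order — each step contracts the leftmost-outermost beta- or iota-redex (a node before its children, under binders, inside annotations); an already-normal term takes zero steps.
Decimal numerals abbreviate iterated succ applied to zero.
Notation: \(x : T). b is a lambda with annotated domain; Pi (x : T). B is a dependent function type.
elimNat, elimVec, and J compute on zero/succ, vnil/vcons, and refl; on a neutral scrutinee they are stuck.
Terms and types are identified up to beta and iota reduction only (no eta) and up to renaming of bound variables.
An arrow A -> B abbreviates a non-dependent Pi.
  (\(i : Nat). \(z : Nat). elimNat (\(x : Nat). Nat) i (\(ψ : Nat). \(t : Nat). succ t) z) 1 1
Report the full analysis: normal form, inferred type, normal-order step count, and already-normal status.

resulting normal form:
  2
the term's type:
  Nat
normal-order step count: 6
already normal: no
first redex: a beta-redex


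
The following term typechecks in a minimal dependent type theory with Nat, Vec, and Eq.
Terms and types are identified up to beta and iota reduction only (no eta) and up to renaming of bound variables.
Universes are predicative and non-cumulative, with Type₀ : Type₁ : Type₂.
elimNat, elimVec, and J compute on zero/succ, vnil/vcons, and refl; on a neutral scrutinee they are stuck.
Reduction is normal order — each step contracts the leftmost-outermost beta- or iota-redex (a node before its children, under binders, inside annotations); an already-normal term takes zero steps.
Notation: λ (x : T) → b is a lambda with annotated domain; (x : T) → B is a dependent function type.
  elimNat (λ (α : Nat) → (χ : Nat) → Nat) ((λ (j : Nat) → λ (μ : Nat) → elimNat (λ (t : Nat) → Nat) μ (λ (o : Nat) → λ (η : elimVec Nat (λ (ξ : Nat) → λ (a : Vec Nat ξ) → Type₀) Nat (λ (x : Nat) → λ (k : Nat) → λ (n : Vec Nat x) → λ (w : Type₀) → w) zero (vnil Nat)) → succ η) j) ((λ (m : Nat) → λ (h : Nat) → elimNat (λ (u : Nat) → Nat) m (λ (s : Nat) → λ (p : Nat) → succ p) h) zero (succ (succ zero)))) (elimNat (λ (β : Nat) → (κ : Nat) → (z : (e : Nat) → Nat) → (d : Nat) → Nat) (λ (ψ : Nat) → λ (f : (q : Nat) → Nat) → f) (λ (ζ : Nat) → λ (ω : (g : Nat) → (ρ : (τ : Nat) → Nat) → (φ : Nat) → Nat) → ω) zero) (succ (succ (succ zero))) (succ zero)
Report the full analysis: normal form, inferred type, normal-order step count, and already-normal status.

reduced normal form:
  succ (succ (succ zero))
the term's type:
  Nat
normal-order step count: 32
term was already normal: no
first redex: an elimNat iota-redex


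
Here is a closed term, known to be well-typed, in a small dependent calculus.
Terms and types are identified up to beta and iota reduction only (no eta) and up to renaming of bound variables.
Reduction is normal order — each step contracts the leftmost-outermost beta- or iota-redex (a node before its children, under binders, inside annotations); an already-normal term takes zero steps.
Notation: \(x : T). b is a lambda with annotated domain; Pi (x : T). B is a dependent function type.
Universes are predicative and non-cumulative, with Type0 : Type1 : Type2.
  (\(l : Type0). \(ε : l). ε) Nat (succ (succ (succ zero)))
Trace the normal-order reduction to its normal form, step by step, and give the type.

normal-order reduction sequence:
  (\(l : Type0). \(ε : l). ε) Nat (succ (succ (succ zero)))
  ~> (\(l : Nat). l) (succ (succ (succ zero)))
  ~> succ (succ (succ zero))
inferred type:
  Nat


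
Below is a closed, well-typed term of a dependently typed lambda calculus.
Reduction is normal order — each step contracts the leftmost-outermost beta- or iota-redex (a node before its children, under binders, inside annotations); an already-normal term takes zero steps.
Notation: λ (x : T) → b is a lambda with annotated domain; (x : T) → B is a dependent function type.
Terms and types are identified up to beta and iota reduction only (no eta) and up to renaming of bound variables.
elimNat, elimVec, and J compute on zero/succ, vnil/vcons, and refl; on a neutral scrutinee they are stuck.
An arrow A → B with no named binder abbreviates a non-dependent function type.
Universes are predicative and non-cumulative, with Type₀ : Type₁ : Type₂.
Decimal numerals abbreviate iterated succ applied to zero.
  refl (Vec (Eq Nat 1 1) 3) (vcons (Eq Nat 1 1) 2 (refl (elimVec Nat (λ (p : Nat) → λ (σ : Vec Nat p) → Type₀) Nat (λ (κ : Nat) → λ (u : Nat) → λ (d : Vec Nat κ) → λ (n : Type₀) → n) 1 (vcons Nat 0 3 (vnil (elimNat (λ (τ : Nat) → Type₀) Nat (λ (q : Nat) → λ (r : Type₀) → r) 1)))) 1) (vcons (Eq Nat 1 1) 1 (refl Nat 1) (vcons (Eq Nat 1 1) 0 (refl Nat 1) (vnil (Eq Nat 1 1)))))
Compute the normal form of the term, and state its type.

resulting normal form:
  refl (Vec (Eq Nat 1 1) 3) (vcons (Eq Nat 1 1) 2 (refl Nat 1) (vcons (Eq Nat 1 1) 1 (refl Nat 1) (vcons (Eq Nat 1 1) 0 (refl Nat 1) (vnil (Eq Nat 1 1)))))
the term's type:
  Eq (Vec (Eq Nat 1 1) 3) (vcons (Eq Nat 1 1) 2 (refl Nat 1) (vcons (Eq Nat 1 1) 1 (refl Nat 1) (vcons (Eq Nat 1 1) 0 (refl Nat 1) (vnil (Eq Nat 1 1))))) (vcons (Eq Nat 1 1) 2 (refl Nat 1) (vcons (Eq Nat 1 1) 1 (refl Nat 1) (vcons (Eq Nat 1 1) 0 (refl Nat 1) (vnil (Eq Nat 1 1)))))
observation: normalization takes exactly 6 steps under the normal-order strategy.


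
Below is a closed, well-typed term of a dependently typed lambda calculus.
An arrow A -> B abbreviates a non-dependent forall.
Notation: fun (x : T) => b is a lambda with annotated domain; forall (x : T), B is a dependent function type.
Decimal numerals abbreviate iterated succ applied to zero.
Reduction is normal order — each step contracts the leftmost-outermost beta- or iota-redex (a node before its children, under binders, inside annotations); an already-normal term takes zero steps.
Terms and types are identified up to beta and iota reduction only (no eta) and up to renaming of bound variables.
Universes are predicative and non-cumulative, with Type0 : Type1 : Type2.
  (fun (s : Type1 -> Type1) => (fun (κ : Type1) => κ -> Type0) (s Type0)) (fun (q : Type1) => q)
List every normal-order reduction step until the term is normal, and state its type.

reduction (normal order):
  (fun (s : Type1 -> Type1) => (fun (κ : Type1) => κ -> Type0) (s Type0)) (fun (q : Type1) => q)
  ~> (fun (s : Type1) => s -> Type0) ((fun (κ : Type1) => κ) Type0)
  ~> (fun (s : Type1) => s) Type0 -> Type0
  ~> Type0 -> Type0
inferred type:
  Type1


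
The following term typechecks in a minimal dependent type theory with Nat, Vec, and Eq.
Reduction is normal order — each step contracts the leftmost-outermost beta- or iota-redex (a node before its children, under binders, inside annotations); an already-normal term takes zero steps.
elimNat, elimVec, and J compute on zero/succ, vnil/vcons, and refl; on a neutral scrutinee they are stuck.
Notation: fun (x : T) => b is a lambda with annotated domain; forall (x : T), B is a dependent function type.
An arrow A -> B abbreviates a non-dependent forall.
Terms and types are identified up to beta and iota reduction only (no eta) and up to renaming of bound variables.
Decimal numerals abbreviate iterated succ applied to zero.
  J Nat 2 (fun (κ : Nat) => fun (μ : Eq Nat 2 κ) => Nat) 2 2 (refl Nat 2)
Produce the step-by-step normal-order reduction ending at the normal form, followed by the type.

reduction (normal order):
  J Nat 2 (fun (κ : Nat) => fun (μ : Eq Nat 2 κ) => Nat) 2 2 (refl Nat 2)
  ~> 2
type:
  Nat


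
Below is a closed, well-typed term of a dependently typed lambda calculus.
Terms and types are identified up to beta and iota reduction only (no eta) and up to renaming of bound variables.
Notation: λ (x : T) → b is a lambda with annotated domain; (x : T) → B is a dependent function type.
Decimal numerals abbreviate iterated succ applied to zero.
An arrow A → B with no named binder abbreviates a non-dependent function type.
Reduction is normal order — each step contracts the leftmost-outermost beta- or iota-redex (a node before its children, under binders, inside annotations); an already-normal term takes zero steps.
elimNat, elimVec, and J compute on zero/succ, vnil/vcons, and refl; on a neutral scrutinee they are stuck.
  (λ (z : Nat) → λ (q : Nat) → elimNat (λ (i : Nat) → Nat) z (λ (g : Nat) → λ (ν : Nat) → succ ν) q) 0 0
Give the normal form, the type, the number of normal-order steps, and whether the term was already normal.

resulting normal form:
  0
the term's type:
  Nat
normal-order step count: 3
already normal: no
first contracted redex: a beta-redex


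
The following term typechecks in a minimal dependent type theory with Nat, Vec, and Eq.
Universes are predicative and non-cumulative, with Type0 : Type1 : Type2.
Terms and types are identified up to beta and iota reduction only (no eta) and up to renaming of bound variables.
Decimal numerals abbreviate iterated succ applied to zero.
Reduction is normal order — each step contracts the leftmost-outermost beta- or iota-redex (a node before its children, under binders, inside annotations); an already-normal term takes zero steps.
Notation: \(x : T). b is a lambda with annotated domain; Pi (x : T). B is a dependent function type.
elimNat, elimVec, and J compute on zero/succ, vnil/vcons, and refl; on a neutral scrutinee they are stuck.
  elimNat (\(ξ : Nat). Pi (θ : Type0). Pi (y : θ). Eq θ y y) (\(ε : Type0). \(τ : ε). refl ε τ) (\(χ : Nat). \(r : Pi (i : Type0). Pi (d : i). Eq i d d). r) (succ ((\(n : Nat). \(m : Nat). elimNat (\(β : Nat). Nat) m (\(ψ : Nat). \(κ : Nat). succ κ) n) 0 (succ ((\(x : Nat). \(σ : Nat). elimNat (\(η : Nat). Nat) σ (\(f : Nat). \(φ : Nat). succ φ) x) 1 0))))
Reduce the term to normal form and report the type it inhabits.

normal form:
  \(ξ : Type0). \(θ : ξ). refl ξ θ
type:
  Pi (ξ : Type0). Pi (θ : ξ). Eq ξ θ θ
observation: the term reaches its normal form after 19 normal-order steps.


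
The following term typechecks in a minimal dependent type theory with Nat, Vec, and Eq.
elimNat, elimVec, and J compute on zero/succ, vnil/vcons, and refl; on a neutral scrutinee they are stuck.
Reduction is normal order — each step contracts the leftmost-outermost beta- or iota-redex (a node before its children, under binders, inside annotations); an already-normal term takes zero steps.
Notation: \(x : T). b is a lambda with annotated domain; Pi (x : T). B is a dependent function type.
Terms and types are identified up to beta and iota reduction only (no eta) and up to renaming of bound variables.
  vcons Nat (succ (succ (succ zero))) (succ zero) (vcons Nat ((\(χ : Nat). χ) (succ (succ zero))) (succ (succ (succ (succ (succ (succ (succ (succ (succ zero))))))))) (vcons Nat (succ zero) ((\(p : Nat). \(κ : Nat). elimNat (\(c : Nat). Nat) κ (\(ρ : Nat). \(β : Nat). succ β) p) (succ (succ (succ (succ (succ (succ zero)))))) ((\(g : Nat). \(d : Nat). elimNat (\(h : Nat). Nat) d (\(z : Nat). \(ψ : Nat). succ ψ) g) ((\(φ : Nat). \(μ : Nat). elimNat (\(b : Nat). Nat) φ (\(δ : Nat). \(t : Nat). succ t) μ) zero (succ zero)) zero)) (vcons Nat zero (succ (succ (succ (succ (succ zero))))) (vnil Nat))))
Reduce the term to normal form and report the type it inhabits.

normal form:
  vcons Nat (succ (succ (succ zero))) (succ zero) (vcons Nat (succ (succ zero)) (succ (succ (succ (succ (succ (succ (succ (succ (succ zero))))))))) (vcons Nat (succ zero) (succ (succ (succ (succ (succ (succ (succ zero))))))) (vcons Nat zero (succ (succ (succ (succ (succ zero))))) (vnil Nat))))
inferred type:
  Vec Nat (succ (succ (succ (succ zero))))
observation: contracting a beta-redex first, the term normalizes in 34 steps.


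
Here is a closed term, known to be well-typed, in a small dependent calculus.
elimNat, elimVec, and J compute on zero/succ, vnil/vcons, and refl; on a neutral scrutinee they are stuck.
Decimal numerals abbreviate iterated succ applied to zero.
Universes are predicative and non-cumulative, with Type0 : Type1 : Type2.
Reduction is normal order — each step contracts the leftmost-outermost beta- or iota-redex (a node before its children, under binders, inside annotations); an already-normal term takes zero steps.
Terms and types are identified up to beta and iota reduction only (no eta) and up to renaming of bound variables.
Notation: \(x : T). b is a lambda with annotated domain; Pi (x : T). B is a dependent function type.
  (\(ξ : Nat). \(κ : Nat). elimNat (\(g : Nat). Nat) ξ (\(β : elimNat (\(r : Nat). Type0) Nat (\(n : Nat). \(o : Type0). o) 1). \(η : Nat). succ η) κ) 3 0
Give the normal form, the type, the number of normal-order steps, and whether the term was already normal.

resulting normal form:
  3
type:
  Nat
steps to reach normal form (normal order): 3
started in normal form: no
first redex: a beta-redex


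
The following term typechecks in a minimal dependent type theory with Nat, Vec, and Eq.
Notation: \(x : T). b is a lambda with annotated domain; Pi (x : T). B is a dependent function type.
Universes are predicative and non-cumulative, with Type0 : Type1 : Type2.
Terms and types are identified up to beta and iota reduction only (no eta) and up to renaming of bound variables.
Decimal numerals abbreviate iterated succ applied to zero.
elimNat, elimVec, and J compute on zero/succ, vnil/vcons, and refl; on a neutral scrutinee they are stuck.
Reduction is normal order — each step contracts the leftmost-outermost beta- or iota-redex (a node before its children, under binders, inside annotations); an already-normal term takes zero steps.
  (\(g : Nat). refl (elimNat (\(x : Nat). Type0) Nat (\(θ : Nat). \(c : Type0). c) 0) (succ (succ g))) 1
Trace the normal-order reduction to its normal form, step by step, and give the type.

normal-order reduction sequence:
  (\(g : Nat). refl (elimNat (\(x : Nat). Type0) Nat (\(θ : Nat). \(c : Type0). c) 0) (succ (succ g))) 1
  ~> refl (elimNat (\(g : Nat). Type0) Nat (\(x : Nat). \(θ : Type0). θ) 0) 3
  ~> refl Nat 3
inferred type:
  Eq Nat 3 3


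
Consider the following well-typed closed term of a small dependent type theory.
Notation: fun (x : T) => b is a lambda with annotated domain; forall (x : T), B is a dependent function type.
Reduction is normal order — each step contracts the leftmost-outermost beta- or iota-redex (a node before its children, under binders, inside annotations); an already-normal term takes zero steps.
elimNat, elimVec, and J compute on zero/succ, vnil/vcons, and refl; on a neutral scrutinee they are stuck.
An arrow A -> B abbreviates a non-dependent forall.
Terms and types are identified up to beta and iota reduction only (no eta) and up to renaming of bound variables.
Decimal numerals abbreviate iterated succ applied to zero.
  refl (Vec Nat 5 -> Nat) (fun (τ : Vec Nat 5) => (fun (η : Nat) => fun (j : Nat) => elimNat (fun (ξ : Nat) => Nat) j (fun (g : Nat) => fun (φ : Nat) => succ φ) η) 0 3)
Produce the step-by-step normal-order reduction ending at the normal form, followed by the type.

normal-order reduction sequence:
  refl (Vec Nat 5 -> Nat) (fun (τ : Vec Nat 5) => (fun (η : Nat) => fun (j : Nat) => elimNat (fun (ξ : Nat) => Nat) j (fun (g : Nat) => fun (φ : Nat) => succ φ) η) 0 3)
  ~> refl (Vec Nat 5 -> Nat) (fun (τ : Vec Nat 5) => (fun (η : Nat) => elimNat (fun (j : Nat) => Nat) η (fun (ξ : Nat) => fun (g : Nat) => succ g) 0) 3)
  ~> refl (Vec Nat 5 -> Nat) (fun (τ : Vec Nat 5) => elimNat (fun (η : Nat) => Nat) 3 (fun (j : Nat) => fun (ξ : Nat) => succ ξ) 0)
  ~> refl (Vec Nat 5 -> Nat) (fun (τ : Vec Nat 5) => 3)
the term's type:
  Eq (Vec Nat 5 -> Nat) (fun (τ : Vec Nat 5) => 3) (fun (η : Vec Nat 5) => 3)


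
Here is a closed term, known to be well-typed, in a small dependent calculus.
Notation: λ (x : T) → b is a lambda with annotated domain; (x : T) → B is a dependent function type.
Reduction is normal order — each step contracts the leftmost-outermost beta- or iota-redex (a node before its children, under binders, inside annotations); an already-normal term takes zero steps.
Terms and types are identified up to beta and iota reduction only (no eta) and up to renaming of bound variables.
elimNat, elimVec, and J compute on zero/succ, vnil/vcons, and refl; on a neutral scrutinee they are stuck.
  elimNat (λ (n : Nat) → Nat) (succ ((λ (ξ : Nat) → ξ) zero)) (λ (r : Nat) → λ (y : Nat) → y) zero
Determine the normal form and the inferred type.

reduced normal form:
  succ zero
inferred type:
  Nat


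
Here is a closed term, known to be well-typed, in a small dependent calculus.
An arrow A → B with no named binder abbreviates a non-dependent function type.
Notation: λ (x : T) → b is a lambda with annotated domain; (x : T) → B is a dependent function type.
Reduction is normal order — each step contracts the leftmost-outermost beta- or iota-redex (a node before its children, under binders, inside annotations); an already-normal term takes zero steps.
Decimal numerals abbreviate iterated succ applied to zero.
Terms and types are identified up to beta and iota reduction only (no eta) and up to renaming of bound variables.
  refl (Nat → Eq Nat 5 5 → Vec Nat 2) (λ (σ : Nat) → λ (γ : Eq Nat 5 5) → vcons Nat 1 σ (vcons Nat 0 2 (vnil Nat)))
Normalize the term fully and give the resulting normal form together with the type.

normal form:
  refl (Nat → Eq Nat 5 5 → Vec Nat 2) (λ (σ : Nat) → λ (γ : Eq Nat 5 5) → vcons Nat 1 σ (vcons Nat 0 2 (vnil Nat)))
type:
  Eq (Nat → Eq Nat 5 5 → Vec Nat 2) (λ (σ : Nat) → λ (γ : Eq Nat 5 5) → vcons Nat 1 σ (vcons Nat 0 2 (vnil Nat))) (λ (ω : Nat) → λ (b : Eq Nat 5 5) → vcons Nat 1 ω (vcons Nat 0 2 (vnil Nat)))


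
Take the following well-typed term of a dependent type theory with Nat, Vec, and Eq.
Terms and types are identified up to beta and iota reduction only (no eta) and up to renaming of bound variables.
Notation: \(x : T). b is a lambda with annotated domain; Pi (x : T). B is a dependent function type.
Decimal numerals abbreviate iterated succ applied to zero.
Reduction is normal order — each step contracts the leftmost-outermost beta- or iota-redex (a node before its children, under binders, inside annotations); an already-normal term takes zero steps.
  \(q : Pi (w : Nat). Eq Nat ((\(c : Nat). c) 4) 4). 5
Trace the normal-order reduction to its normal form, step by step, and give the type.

reduction (normal order):
  \(q : Pi (w : Nat). Eq Nat ((\(c : Nat). c) 4) 4). 5
  ~> \(q : Pi (w : Nat). Eq Nat 4 4). 5
the term's type:
  Pi (q : Pi (w : Nat). Eq Nat 4 4). Nat


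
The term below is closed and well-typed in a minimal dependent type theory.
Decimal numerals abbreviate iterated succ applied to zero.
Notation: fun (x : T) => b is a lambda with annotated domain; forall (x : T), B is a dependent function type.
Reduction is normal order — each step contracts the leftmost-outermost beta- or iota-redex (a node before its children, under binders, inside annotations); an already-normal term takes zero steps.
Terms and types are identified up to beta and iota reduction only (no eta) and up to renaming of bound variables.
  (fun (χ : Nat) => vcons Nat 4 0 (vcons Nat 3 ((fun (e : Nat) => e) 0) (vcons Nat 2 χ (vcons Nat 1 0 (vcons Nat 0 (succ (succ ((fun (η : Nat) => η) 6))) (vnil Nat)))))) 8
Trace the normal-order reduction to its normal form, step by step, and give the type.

reduction (normal order):
  (fun (χ : Nat) => vcons Nat 4 0 (vcons Nat 3 ((fun (e : Nat) => e) 0) (vcons Nat 2 χ (vcons Nat 1 0 (vcons Nat 0 (succ (succ ((fun (η : Nat) => η) 6))) (vnil Nat)))))) 8
  ~> vcons Nat 4 0 (vcons Nat 3 ((fun (χ : Nat) => χ) 0) (vcons Nat 2 8 (vcons Nat 1 0 (vcons Nat 0 (succ (succ ((fun (e : Nat) => e) 6))) (vnil Nat)))))
  ~> vcons Nat 4 0 (vcons Nat 3 0 (vcons Nat 2 8 (vcons Nat 1 0 (vcons Nat 0 (succ (succ ((fun (χ : Nat) => χ) 6))) (vnil Nat)))))
  ~> vcons Nat 4 0 (vcons Nat 3 0 (vcons Nat 2 8 (vcons Nat 1 0 (vcons Nat 0 8 (vnil Nat)))))
the term's type:
  Vec Nat 5


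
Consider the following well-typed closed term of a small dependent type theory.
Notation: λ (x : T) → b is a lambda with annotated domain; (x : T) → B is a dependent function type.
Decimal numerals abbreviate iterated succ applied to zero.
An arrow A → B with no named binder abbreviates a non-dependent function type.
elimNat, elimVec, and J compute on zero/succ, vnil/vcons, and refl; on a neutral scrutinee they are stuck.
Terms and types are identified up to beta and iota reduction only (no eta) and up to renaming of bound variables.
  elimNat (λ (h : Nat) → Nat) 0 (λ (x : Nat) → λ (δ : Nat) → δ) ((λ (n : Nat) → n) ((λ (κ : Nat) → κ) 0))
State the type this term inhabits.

inferred type:
  Nat


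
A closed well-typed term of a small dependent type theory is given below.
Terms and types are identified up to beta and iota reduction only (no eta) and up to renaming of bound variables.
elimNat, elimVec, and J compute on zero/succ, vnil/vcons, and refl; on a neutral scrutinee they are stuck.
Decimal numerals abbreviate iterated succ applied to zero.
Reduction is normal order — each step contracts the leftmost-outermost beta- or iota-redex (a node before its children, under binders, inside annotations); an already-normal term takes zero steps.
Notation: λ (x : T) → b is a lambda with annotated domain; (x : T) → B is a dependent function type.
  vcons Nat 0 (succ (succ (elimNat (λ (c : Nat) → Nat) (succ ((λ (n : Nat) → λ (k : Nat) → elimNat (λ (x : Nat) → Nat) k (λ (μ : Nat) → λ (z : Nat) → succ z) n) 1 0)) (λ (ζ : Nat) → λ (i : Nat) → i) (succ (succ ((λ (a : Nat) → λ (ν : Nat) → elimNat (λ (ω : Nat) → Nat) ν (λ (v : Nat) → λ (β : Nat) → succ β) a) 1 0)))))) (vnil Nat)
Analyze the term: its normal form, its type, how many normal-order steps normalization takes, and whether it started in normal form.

normal form:
  vcons Nat 0 4 (vnil Nat)
the term's type:
  Vec Nat 1
steps to reach normal form (normal order): 22
term was already normal: no
first redex: an elimNat iota-redex


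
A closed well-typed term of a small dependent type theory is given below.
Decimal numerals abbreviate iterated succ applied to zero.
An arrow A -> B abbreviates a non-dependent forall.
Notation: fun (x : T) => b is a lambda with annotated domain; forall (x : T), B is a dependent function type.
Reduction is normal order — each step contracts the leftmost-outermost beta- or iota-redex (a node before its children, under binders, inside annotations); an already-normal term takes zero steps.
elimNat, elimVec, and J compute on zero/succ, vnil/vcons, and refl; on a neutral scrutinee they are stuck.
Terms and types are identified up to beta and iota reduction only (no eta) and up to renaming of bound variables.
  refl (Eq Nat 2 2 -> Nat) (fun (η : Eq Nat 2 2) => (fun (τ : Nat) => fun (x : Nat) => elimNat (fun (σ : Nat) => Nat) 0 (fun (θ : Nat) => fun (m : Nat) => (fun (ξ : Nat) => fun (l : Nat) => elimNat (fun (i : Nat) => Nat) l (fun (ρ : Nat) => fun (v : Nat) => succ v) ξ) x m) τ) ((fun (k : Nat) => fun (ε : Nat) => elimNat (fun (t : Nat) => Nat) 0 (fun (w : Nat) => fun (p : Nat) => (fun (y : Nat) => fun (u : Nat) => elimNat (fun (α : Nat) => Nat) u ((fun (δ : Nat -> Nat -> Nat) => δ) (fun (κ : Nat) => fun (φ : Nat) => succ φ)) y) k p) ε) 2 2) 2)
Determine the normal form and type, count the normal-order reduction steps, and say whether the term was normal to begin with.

normal form:
  refl (Eq Nat 2 2 -> Nat) (fun (η : Eq Nat 2 2) => 8)
type:
  Eq (Eq Nat 2 2 -> Nat) (fun (η : Eq Nat 2 2) => 8) (fun (τ : Eq Nat 2 2) => 8)
steps to reach normal form (normal order): 55
term was already normal: no
first contracted redex: a beta-redex


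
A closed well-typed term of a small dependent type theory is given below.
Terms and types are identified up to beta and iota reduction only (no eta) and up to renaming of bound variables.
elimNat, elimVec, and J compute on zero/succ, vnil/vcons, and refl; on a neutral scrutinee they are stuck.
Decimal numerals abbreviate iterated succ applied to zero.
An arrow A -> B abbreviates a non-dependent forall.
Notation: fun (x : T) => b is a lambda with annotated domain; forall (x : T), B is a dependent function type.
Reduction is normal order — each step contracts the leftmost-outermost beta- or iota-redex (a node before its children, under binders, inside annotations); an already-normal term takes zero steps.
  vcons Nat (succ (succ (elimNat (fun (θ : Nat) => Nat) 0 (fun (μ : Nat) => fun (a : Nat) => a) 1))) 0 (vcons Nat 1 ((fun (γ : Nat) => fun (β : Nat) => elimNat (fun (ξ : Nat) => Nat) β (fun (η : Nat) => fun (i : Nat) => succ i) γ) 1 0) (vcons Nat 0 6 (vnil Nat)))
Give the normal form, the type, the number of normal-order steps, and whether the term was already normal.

resulting normal form:
  vcons Nat 2 0 (vcons Nat 1 1 (vcons Nat 0 6 (vnil Nat)))
type:
  Vec Nat 3
reduction steps (normal order): 10
already normal: no
first contracted redex: an elimNat iota-redex


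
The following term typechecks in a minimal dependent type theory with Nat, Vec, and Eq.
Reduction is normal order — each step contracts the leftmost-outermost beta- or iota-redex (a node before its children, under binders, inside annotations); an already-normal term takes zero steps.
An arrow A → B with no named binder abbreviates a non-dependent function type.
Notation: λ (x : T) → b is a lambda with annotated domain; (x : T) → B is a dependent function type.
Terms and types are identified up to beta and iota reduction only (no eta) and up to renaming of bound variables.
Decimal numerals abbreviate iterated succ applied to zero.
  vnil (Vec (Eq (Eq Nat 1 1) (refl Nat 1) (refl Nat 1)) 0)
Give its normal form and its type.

normal form:
  vnil (Vec (Eq (Eq Nat 1 1) (refl Nat 1) (refl Nat 1)) 0)
type:
  Vec (Vec (Eq (Eq Nat 1 1) (refl Nat 1) (refl Nat 1)) 0) 0
observation: the term is already in normal form.


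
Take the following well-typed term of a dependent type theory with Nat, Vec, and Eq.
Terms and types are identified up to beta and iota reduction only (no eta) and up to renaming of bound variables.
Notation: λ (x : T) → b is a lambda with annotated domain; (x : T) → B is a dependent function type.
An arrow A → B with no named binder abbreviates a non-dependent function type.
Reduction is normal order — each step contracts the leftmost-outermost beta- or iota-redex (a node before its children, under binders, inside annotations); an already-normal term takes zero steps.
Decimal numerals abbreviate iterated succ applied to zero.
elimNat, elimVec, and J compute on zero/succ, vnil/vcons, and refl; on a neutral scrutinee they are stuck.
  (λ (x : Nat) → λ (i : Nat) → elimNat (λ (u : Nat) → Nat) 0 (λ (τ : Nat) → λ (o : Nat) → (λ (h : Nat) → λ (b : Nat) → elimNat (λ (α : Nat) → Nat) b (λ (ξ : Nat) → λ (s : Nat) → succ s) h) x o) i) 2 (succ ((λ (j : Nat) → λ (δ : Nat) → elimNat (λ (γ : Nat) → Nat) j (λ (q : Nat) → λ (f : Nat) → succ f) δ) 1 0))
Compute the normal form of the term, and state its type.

normal form:
  4
type:
  Nat


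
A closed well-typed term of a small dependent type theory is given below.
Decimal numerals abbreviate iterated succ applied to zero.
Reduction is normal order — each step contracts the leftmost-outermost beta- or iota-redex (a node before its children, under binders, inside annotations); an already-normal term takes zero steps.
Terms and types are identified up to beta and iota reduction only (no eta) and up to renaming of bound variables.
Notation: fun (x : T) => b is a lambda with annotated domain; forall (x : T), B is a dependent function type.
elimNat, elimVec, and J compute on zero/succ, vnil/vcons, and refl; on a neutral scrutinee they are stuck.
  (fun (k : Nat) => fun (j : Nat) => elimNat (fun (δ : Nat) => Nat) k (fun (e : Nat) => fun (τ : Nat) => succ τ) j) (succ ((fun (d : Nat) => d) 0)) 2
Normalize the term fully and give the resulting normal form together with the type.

reduced normal form:
  3
type:
  Nat
observation: normalization takes exactly 10 steps under the normal-order strategy.


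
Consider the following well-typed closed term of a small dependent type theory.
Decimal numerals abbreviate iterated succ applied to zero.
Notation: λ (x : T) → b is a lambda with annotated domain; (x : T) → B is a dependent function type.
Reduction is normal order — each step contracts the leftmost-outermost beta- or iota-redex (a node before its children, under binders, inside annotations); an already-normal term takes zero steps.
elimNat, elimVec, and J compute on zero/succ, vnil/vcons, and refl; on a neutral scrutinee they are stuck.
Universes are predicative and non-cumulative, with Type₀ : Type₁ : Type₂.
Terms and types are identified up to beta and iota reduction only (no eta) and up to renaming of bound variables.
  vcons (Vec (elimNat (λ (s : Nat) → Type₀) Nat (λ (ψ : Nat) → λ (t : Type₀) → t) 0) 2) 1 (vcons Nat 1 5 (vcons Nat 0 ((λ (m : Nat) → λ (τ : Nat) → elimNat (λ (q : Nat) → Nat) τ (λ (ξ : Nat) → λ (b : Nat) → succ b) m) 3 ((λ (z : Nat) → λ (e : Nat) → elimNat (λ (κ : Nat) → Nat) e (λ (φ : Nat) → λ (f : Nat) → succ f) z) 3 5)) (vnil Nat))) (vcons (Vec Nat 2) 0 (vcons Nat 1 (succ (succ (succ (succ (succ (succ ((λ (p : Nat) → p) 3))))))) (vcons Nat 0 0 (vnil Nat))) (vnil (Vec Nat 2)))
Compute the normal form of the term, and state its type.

reduced normal form:
  vcons (Vec Nat 2) 1 (vcons Nat 1 5 (vcons Nat 0 11 (vnil Nat))) (vcons (Vec Nat 2) 0 (vcons Nat 1 9 (vcons Nat 0 0 (vnil Nat))) (vnil (Vec Nat 2)))
the term's type:
  Vec (Vec Nat 2) 2


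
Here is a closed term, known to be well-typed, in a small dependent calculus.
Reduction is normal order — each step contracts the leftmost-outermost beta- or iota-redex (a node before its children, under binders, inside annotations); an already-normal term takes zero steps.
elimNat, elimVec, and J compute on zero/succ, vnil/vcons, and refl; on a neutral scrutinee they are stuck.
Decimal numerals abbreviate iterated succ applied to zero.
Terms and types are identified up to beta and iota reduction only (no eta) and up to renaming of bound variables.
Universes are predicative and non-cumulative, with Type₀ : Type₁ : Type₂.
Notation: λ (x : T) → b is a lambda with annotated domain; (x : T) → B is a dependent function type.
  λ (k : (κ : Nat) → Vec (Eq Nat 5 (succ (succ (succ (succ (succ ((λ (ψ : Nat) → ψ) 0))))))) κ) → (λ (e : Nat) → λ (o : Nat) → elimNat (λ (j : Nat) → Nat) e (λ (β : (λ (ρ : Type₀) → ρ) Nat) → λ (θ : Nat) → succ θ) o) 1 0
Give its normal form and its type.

reduced normal form:
  λ (k : (κ : Nat) → Vec (Eq Nat 5 5) κ) → 1
inferred type:
  (k : (κ : Nat) → Vec (Eq Nat 5 5) κ) → Nat
observation: the term reaches its normal form after 4 normal-order steps.


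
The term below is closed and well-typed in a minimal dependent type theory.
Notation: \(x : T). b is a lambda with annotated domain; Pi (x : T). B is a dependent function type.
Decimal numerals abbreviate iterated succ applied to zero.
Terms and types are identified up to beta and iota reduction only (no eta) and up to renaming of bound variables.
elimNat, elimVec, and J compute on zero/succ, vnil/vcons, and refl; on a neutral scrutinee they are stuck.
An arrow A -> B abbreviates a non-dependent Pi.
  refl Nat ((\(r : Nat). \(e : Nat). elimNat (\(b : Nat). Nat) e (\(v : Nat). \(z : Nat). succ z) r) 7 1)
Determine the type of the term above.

the term's type:
  Eq Nat 8 8


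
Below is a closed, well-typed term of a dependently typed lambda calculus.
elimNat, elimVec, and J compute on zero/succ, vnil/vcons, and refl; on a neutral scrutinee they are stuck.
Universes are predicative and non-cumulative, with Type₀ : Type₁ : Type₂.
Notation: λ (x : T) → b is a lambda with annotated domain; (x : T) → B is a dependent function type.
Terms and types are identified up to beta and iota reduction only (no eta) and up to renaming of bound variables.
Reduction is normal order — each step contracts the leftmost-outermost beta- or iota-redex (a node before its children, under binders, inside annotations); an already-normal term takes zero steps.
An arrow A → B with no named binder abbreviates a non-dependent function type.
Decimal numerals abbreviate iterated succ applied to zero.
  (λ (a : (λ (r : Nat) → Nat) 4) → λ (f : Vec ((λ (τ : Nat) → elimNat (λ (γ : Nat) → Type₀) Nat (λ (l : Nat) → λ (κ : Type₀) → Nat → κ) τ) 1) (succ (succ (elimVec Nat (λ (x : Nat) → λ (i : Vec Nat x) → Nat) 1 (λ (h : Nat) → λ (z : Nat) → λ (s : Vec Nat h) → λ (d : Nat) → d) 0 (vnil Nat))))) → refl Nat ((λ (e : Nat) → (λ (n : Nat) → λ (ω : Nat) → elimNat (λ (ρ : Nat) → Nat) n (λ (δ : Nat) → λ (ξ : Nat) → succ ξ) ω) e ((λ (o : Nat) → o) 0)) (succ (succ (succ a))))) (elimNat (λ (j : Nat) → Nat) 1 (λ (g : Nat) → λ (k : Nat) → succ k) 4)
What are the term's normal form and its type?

resulting normal form:
  λ (a : Vec (Nat → Nat) 3) → refl Nat 8
type:
  Vec (Nat → Nat) 3 → Eq Nat 8 8
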